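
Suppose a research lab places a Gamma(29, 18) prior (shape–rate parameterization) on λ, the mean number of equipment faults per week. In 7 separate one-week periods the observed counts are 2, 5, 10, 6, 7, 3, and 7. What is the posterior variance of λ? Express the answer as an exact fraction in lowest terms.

69/625

Total count: 2 + 5 + 10 + 6 + 7 + 3 + 7 = 40.
Total exposure: 7 weeks.
Gamma(α, β) with Poisson data over total exposure Σt gives posterior Gamma(α+Σx, β+Σt) = Gamma(69, 25).
Posterior variance = α'/β'² = 69/625.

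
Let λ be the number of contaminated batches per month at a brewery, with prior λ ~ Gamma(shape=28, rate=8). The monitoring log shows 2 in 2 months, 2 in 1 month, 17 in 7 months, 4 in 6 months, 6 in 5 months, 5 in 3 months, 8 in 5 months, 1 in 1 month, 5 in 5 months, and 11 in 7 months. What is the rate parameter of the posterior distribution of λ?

Total count: 2 + 2 + 17 + 4 + 6 + 5 + 8 + 1 + 5 + 11 = 61.
Total exposure: 2 + 1 + 7 + 6 + 5 + 3 + 5 + 1 + 5 + 7 = 42 months.
By Gamma–Poisson conjugacy, the posterior is Gamma(α + Σx, β + Σt) = Gamma(28 + 61, 8 + 42) = Gamma(89, 50).

50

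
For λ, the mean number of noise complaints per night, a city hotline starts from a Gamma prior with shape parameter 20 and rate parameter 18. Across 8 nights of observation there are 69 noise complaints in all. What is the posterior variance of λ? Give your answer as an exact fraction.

89/676

Total count 69 over total exposure 8 nights.
The Gamma prior is conjugate for the Poisson rate, so λ | data ~ Gamma(20+69, 18+8) = Gamma(89, 26).
Posterior variance = α'/β'² = 89/676.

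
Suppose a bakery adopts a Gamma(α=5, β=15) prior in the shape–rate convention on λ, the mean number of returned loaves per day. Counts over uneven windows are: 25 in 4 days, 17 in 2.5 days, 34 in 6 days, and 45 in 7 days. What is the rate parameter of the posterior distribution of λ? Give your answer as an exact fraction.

Total count: 25 + 17 + 34 + 45 = 121.
Total exposure: 4 + 2.5 + 6 + 7 = 19.5 days.
Posterior: α' = 5 + 121 = 126, β' = 15 + 19.5 = 69/2.

69/2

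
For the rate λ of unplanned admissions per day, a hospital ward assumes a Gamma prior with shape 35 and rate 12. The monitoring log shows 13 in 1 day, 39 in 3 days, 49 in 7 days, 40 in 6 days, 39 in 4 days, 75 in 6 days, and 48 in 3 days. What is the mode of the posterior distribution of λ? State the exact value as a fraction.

Total count: 13 + 39 + 49 + 40 + 39 + 75 + 48 = 303.
Total exposure: 1 + 3 + 7 + 6 + 4 + 6 + 3 = 30 days.
Gamma(α, β) with Poisson data over total exposure Σt gives posterior Gamma(α+Σx, β+Σt) = Gamma(338, 42).
Posterior mode = (α'−1)/β' = 337/42.

337/42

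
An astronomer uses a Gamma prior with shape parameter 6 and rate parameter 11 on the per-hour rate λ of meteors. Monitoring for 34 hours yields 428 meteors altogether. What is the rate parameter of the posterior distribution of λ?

Total count 428 over total exposure 34 hours.
Conjugate update: add total count to the shape and total exposure to the rate, giving Gamma(434, 45).

45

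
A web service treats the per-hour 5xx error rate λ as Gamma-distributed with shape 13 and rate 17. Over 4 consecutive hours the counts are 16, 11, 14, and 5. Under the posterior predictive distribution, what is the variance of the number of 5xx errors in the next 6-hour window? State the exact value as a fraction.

1062/49

Total count: 16 + 11 + 14 + 5 = 46.
Total exposure: 4 hours.
The Gamma prior is conjugate for the Poisson rate, so λ | data ~ Gamma(13+46, 17+4) = Gamma(59, 21).
The posterior predictive for a window of length T is Negative Binomial with variance T·α'·(β'+T)/β'² = 6·59·27/441 = 1062/49.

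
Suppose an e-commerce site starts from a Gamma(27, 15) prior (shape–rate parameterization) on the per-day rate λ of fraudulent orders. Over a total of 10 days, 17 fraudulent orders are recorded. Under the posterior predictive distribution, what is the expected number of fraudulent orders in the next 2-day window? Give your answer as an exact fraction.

88/25

Total count 17 over total exposure 10 days.
The Gamma prior is conjugate for the Poisson rate, so λ | data ~ Gamma(27+17, 15+10) = Gamma(44, 25).
Predictive mean over a 2-day window = T·E[λ|data] = 2·44/25 = 88/25.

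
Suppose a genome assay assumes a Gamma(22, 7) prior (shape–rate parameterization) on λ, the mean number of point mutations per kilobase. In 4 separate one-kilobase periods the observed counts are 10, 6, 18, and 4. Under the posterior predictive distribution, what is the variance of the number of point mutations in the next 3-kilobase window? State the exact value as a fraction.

2520/121

Total count: 10 + 6 + 18 + 4 = 38.
Total exposure: 4 kilobases.
The Gamma prior is conjugate for the Poisson rate, so λ | data ~ Gamma(22+38, 7+4) = Gamma(60, 11).
The posterior predictive for a window of length T is Negative Binomial with variance T·α'·(β'+T)/β'² = 3·60·14/121 = 2520/121.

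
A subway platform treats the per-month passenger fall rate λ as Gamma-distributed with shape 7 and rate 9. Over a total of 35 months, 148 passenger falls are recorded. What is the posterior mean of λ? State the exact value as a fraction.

Total count 148 over total exposure 35 months.
By Gamma–Poisson conjugacy, the posterior is Gamma(α + Σx, β + Σt) = Gamma(7 + 148, 9 + 35) = Gamma(155, 44).
Posterior mean = α'/β' = 155/44.

155/44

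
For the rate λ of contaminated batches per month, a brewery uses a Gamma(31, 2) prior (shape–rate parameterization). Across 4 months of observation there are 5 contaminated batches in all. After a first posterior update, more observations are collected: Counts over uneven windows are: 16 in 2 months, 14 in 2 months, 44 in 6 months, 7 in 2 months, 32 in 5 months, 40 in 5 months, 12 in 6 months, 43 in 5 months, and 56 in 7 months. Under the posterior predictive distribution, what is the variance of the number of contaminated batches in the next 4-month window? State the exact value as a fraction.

15000/529

Total count 5 over total exposure 4 months.
After the first batch: Gamma(31 + 5, 2 + 4) = Gamma(36, 6).
Total count: 16 + 14 + 44 + 7 + 32 + 40 + 12 + 43 + 56 = 264.
Total exposure: 2 + 2 + 6 + 2 + 5 + 5 + 6 + 5 + 7 = 40 months.
After the second batch: Gamma(36 + 264, 6 + 40) = Gamma(300, 46).
The posterior predictive for a window of length T is Negative Binomial with variance T·α'·(β'+T)/β'² = 4·300·50/2116 = 15000/529.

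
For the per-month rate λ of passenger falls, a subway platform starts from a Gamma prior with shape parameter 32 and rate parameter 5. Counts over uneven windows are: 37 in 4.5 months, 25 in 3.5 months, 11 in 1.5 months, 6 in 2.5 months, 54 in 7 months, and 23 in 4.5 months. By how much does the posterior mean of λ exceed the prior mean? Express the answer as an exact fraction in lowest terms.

56/285

Total count: 37 + 25 + 11 + 6 + 54 + 23 = 156.
Total exposure: 4.5 + 3.5 + 1.5 + 2.5 + 7 + 4.5 = 23.5 months.
Posterior: α' = 32 + 156 = 188, β' = 5 + 23.5 = 57/2.
Posterior mean = 188/(57/2) = 376/57; prior mean = 32/5 = 32/5. Difference = 376/57 − 32/5 = 56/285.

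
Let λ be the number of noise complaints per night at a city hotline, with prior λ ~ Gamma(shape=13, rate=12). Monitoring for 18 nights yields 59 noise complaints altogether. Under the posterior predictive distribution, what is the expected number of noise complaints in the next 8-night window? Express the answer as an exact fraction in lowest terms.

96/5

Total count 59 over total exposure 18 nights.
Conjugate update: add total count to the shape and total exposure to the rate, giving Gamma(72, 30).
Predictive mean over an 8-night window = T·E[λ|data] = 8·72/30 = 96/5.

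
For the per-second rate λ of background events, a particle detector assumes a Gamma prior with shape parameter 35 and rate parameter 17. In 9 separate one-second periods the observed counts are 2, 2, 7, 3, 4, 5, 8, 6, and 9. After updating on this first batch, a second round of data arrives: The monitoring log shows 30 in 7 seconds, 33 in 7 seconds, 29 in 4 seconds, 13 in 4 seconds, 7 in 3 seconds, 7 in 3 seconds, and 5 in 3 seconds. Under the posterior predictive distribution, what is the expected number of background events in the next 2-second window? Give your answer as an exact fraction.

410/57

Total count: 2 + 2 + 7 + 3 + 4 + 5 + 8 + 6 + 9 = 46.
Total exposure: 9 seconds.
After the first batch: Gamma(35 + 46, 17 + 9) = Gamma(81, 26).
Total count: 30 + 33 + 29 + 13 + 7 + 7 + 5 = 124.
Total exposure: 7 + 7 + 4 + 4 + 3 + 3 + 3 = 31 seconds.
After the second batch: Gamma(81 + 124, 26 + 31) = Gamma(205, 57).
Predictive mean over a 2-second window = T·E[λ|data] = 2·205/57 = 410/57.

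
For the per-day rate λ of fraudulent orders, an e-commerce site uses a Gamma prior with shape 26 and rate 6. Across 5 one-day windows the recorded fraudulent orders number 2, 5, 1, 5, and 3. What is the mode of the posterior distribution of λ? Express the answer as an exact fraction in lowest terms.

Total count: 2 + 5 + 1 + 5 + 3 = 16.
Total exposure: 5 days.
Posterior: α' = 26 + 16 = 42, β' = 6 + 5 = 11.
Posterior mode = (α'−1)/β' = 41/11.

41/11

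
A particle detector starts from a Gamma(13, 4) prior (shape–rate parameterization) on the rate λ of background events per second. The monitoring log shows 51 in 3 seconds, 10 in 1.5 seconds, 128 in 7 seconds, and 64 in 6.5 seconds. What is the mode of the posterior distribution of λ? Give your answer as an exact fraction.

265/22

Total count: 51 + 10 + 128 + 64 = 253.
Total exposure: 3 + 1.5 + 7 + 6.5 = 18 seconds.
By Gamma–Poisson conjugacy, the posterior is Gamma(α + Σx, β + Σt) = Gamma(13 + 253, 4 + 18) = Gamma(266, 22).
Posterior mode = (α'−1)/β' = 265/22.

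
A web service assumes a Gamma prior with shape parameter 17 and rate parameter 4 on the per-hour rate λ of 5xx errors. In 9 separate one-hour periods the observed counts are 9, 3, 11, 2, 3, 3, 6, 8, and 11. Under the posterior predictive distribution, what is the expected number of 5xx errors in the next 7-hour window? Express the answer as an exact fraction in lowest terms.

Total count: 9 + 3 + 11 + 2 + 3 + 3 + 6 + 8 + 11 = 56.
Total exposure: 9 hours.
By Gamma–Poisson conjugacy, the posterior is Gamma(α + Σx, β + Σt) = Gamma(17 + 56, 4 + 9) = Gamma(73, 13).
Predictive mean over a 7-hour window = T·E[λ|data] = 7·73/13 = 511/13.

511/13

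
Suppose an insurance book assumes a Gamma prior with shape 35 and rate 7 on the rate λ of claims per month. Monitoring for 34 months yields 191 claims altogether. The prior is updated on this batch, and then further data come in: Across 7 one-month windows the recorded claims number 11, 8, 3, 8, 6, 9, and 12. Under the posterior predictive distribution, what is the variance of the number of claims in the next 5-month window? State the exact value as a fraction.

Total count 191 over total exposure 34 months.
After the first batch: Gamma(35 + 191, 7 + 34) = Gamma(226, 41).
Total count: 11 + 8 + 3 + 8 + 6 + 9 + 12 = 57.
Total exposure: 7 months.
After the second batch: Gamma(226 + 57, 41 + 7) = Gamma(283, 48).
The posterior predictive for a window of length T is Negative Binomial with variance T·α'·(β'+T)/β'² = 5·283·53/2304 = 74995/2304.

74995/2304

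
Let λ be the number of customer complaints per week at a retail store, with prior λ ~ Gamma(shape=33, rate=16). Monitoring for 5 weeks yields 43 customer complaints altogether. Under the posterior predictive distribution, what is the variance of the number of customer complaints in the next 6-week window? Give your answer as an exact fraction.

Total count 43 over total exposure 5 weeks.
Gamma(α, β) with Poisson data over total exposure Σt gives posterior Gamma(α+Σx, β+Σt) = Gamma(76, 21).
The posterior predictive for a window of length T is Negative Binomial with variance T·α'·(β'+T)/β'² = 6·76·27/441 = 1368/49.

1368/49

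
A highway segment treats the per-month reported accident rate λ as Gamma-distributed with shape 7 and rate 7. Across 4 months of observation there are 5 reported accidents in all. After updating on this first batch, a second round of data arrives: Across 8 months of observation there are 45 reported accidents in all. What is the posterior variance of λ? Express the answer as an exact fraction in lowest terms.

3/19

Total count 5 over total exposure 4 months.
After the first batch: Gamma(7 + 5, 7 + 4) = Gamma(12, 11).
Total count 45 over total exposure 8 months.
After the second batch: Gamma(12 + 45, 11 + 8) = Gamma(57, 19).
Posterior variance = α'/β'² = 57/361 = 3/19.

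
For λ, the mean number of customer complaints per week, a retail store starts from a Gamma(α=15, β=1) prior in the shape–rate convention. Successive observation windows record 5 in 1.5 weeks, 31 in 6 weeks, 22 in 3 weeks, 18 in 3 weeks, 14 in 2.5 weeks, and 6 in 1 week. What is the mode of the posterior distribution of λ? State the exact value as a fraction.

55/9

Total count: 5 + 31 + 22 + 18 + 14 + 6 = 96.
Total exposure: 1.5 + 6 + 3 + 3 + 2.5 + 1 = 17 weeks.
By Gamma–Poisson conjugacy, the posterior is Gamma(α + Σx, β + Σt) = Gamma(15 + 96, 1 + 17) = Gamma(111, 18).
Posterior mode = (α'−1)/β' = 110/18 = 55/9.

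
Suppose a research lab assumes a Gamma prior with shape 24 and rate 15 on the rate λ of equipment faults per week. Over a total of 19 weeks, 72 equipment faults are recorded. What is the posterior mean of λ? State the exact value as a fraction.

Total count 72 over total exposure 19 weeks.
Conjugate update: add total count to the shape and total exposure to the rate, giving Gamma(96, 34).
Posterior mean = α'/β' = 96/34 = 48/17.

48/17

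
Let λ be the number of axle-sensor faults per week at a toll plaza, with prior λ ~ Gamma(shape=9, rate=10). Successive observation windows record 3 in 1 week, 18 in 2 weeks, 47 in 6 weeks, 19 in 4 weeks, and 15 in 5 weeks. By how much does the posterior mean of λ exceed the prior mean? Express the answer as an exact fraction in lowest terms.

Total count: 3 + 18 + 47 + 19 + 15 = 102.
Total exposure: 1 + 2 + 6 + 4 + 5 = 18 weeks.
The Gamma prior is conjugate for the Poisson rate, so λ | data ~ Gamma(9+102, 10+18) = Gamma(111, 28).
Posterior mean = 111/28 = 111/28; prior mean = 9/10 = 9/10. Difference = 111/28 − 9/10 = 429/140.

429/140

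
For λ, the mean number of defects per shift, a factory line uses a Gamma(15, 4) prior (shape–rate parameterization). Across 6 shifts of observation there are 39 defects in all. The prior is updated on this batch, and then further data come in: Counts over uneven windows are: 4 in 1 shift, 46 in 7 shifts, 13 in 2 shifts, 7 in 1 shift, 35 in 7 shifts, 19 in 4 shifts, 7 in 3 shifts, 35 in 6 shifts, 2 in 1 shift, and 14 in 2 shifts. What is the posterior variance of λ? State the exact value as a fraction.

59/484

Total count 39 over total exposure 6 shifts.
After the first batch: Gamma(15 + 39, 4 + 6) = Gamma(54, 10).
Total count: 4 + 46 + 13 + 7 + 35 + 19 + 7 + 35 + 2 + 14 = 182.
Total exposure: 1 + 7 + 2 + 1 + 7 + 4 + 3 + 6 + 1 + 2 = 34 shifts.
After the second batch: Gamma(54 + 182, 10 + 34) = Gamma(236, 44).
Posterior variance = α'/β'² = 236/1936 = 59/484.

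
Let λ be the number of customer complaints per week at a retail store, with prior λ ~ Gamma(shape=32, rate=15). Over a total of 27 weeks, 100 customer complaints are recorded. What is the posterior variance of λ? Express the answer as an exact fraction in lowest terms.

Total count 100 over total exposure 27 weeks.
Conjugate update: add total count to the shape and total exposure to the rate, giving Gamma(132, 42).
Posterior variance = α'/β'² = 132/1764 = 11/147.

11/147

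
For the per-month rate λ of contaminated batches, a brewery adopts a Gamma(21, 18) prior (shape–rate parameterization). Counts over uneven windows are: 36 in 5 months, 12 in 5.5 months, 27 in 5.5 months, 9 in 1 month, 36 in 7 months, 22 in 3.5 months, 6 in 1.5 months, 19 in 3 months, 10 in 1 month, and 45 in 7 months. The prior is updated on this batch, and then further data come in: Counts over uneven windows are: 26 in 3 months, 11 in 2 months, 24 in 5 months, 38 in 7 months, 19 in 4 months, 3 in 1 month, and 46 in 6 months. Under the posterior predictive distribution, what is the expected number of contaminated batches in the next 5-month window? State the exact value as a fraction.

Total count: 36 + 12 + 27 + 9 + 36 + 22 + 6 + 19 + 10 + 45 = 222.
Total exposure: 5 + 5.5 + 5.5 + 1 + 7 + 3.5 + 1.5 + 3 + 1 + 7 = 40 months.
After the first batch: Gamma(21 + 222, 18 + 40) = Gamma(243, 58).
Total count: 26 + 11 + 24 + 38 + 19 + 3 + 46 = 167.
Total exposure: 3 + 2 + 5 + 7 + 4 + 1 + 6 = 28 months.
After the second batch: Gamma(243 + 167, 58 + 28) = Gamma(410, 86).
Predictive mean over a 5-month window = T·E[λ|data] = 5·410/86 = 1025/43.

1025/43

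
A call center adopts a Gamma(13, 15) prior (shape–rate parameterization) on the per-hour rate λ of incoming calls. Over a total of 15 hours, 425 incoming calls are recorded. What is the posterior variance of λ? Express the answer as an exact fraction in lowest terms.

Total count 425 over total exposure 15 hours.
Posterior: α' = 13 + 425 = 438, β' = 15 + 15 = 30.
Posterior variance = α'/β'² = 438/900 = 73/150.

73/150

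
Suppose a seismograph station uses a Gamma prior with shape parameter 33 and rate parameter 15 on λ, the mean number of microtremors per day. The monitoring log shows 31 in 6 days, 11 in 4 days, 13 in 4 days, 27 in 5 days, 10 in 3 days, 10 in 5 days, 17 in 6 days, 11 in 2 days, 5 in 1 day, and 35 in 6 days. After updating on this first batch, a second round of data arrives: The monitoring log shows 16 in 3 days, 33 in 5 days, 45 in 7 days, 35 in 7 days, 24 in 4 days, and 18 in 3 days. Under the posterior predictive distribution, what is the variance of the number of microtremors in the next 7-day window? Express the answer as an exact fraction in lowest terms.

Total count: 31 + 11 + 13 + 27 + 10 + 10 + 17 + 11 + 5 + 35 = 170.
Total exposure: 6 + 4 + 4 + 5 + 3 + 5 + 6 + 2 + 1 + 6 = 42 days.
After the first batch: Gamma(33 + 170, 15 + 42) = Gamma(203, 57).
Total count: 16 + 33 + 45 + 35 + 24 + 18 = 171.
Total exposure: 3 + 5 + 7 + 7 + 4 + 3 = 29 days.
After the second batch: Gamma(203 + 171, 57 + 29) = Gamma(374, 86).
The posterior predictive for a window of length T is Negative Binomial with variance T·α'·(β'+T)/β'² = 7·374·93/7396 = 121737/3698.

121737/3698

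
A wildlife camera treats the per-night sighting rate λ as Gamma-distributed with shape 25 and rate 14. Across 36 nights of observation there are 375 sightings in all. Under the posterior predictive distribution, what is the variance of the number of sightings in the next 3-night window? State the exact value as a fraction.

636/25

Total count 375 over total exposure 36 nights.
Gamma(α, β) with Poisson data over total exposure Σt gives posterior Gamma(α+Σx, β+Σt) = Gamma(400, 50).
The posterior predictive for a window of length T is Negative Binomial with variance T·α'·(β'+T)/β'² = 3·400·53/2500 = 636/25.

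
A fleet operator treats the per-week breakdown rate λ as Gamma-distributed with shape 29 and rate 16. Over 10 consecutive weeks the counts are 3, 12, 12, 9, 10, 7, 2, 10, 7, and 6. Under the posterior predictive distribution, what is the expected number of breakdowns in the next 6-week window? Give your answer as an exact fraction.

Total count: 3 + 12 + 12 + 9 + 10 + 7 + 2 + 10 + 7 + 6 = 78.
Total exposure: 10 weeks.
Gamma(α, β) with Poisson data over total exposure Σt gives posterior Gamma(α+Σx, β+Σt) = Gamma(107, 26).
Predictive mean over a 6-week window = T·E[λ|data] = 6·107/26 = 321/13.

321/13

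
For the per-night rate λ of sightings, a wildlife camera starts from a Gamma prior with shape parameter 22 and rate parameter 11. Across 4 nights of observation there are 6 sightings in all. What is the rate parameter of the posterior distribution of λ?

15

Total count 6 over total exposure 4 nights.
Conjugate update: add total count to the shape and total exposure to the rate, giving Gamma(28, 15).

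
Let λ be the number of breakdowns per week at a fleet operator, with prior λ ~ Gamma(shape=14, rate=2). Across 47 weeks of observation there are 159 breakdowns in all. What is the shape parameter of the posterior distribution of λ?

Total count 159 over total exposure 47 weeks.
The Gamma prior is conjugate for the Poisson rate, so λ | data ~ Gamma(14+159, 2+47) = Gamma(173, 49).

173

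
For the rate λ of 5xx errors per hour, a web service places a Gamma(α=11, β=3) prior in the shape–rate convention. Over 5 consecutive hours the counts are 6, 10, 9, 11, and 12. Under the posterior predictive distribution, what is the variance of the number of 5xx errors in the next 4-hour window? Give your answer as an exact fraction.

177/4

Total count: 6 + 10 + 9 + 11 + 12 = 48.
Total exposure: 5 hours.
Conjugate update: add total count to the shape and total exposure to the rate, giving Gamma(59, 8).
The posterior predictive for a window of length T is Negative Binomial with variance T·α'·(β'+T)/β'² = 4·59·12/64 = 177/4.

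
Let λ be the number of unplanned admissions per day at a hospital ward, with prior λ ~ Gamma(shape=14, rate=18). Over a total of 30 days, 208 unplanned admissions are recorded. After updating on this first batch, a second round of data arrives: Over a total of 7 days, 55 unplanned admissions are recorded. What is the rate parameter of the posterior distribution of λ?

55

Total count 208 over total exposure 30 days.
After the first batch: Gamma(14 + 208, 18 + 30) = Gamma(222, 48).
Total count 55 over total exposure 7 days.
After the second batch: Gamma(222 + 55, 48 + 7) = Gamma(277, 55).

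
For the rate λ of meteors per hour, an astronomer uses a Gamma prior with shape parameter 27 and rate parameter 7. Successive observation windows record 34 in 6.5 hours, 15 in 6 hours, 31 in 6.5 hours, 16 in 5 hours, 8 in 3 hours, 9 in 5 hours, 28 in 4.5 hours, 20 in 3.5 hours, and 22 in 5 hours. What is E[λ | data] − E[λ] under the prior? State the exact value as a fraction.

Total count: 34 + 15 + 31 + 16 + 8 + 9 + 28 + 20 + 22 = 183.
Total exposure: 6.5 + 6 + 6.5 + 5 + 3 + 5 + 4.5 + 3.5 + 5 = 45 hours.
By Gamma–Poisson conjugacy, the posterior is Gamma(α + Σx, β + Σt) = Gamma(27 + 183, 7 + 45) = Gamma(210, 52).
Posterior mean = 210/52 = 105/26; prior mean = 27/7 = 27/7. Difference = 105/26 − 27/7 = 33/182.

33/182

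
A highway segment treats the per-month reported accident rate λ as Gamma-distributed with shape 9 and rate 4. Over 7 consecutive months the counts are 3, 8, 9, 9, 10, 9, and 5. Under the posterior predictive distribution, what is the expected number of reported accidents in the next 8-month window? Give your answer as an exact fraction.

496/11

Total count: 3 + 8 + 9 + 9 + 10 + 9 + 5 = 53.
Total exposure: 7 months.
Gamma(α, β) with Poisson data over total exposure Σt gives posterior Gamma(α+Σx, β+Σt) = Gamma(62, 11).
Predictive mean over an 8-month window = T·E[λ|data] = 8·62/11 = 496/11.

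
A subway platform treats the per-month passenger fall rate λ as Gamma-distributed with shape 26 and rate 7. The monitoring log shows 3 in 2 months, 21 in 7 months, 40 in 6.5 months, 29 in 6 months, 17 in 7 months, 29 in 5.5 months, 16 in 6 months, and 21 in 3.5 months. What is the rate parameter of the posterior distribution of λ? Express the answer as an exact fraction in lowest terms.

Total count: 3 + 21 + 40 + 29 + 17 + 29 + 16 + 21 = 176.
Total exposure: 2 + 7 + 6.5 + 6 + 7 + 5.5 + 6 + 3.5 = 43.5 months.
By Gamma–Poisson conjugacy, the posterior is Gamma(α + Σx, β + Σt) = Gamma(26 + 176, 7 + 43.5) = Gamma(202, 101/2).

101/2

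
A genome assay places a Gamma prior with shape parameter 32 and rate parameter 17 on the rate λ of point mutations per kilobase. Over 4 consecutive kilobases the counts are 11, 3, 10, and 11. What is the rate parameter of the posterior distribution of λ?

21

Total count: 11 + 3 + 10 + 11 = 35.
Total exposure: 4 kilobases.
By Gamma–Poisson conjugacy, the posterior is Gamma(α + Σx, β + Σt) = Gamma(32 + 35, 17 + 4) = Gamma(67, 21).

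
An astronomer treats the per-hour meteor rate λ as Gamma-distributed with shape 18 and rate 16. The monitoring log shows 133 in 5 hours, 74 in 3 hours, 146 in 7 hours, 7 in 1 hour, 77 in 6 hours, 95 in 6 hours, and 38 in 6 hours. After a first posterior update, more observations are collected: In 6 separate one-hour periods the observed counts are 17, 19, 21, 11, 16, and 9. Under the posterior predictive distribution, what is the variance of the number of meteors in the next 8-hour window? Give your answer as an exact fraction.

5448/49

Total count: 133 + 74 + 146 + 7 + 77 + 95 + 38 = 570.
Total exposure: 5 + 3 + 7 + 1 + 6 + 6 + 6 = 34 hours.
After the first batch: Gamma(18 + 570, 16 + 34) = Gamma(588, 50).
Total count: 17 + 19 + 21 + 11 + 16 + 9 = 93.
Total exposure: 6 hours.
After the second batch: Gamma(588 + 93, 50 + 6) = Gamma(681, 56).
The posterior predictive for a window of length T is Negative Binomial with variance T·α'·(β'+T)/β'² = 8·681·64/3136 = 5448/49.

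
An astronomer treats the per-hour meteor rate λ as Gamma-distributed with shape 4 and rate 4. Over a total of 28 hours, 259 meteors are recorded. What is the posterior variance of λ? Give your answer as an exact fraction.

263/1024

Total count 259 over total exposure 28 hours.
Posterior: α' = 4 + 259 = 263, β' = 4 + 28 = 32.
Posterior variance = α'/β'² = 263/1024.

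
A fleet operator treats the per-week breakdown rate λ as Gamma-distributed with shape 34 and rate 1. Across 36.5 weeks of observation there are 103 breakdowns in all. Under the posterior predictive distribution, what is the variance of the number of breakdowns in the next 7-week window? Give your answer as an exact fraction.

Total count 103 over total exposure 36.5 weeks.
Posterior: α' = 34 + 103 = 137, β' = 1 + 36.5 = 75/2.
The posterior predictive for a window of length T is Negative Binomial with variance T·α'·(β'+T)/β'² = 7·137·(89/2)/(5625/4) = 170702/5625.

170702/5625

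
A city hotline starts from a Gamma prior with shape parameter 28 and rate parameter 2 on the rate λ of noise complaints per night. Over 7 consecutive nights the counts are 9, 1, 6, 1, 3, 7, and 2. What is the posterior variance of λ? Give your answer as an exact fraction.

19/27

Total count: 9 + 1 + 6 + 1 + 3 + 7 + 2 = 29.
Total exposure: 7 nights.
By Gamma–Poisson conjugacy, the posterior is Gamma(α + Σx, β + Σt) = Gamma(28 + 29, 2 + 7) = Gamma(57, 9).
Posterior variance = α'/β'² = 57/81 = 19/27.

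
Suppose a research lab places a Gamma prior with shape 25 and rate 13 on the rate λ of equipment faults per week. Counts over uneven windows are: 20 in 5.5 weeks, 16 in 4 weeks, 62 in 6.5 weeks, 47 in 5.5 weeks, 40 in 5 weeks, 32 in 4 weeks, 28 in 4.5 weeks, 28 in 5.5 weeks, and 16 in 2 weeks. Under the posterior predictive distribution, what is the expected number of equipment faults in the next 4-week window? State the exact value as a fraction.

2512/111

Total count: 20 + 16 + 62 + 47 + 40 + 32 + 28 + 28 + 16 = 289.
Total exposure: 5.5 + 4 + 6.5 + 5.5 + 5 + 4 + 4.5 + 5.5 + 2 = 42.5 weeks.
Conjugate update: add total count to the shape and total exposure to the rate, giving Gamma(314, 111/2).
Predictive mean over a 4-week window = T·E[λ|data] = 4·314/(111/2) = 2512/111.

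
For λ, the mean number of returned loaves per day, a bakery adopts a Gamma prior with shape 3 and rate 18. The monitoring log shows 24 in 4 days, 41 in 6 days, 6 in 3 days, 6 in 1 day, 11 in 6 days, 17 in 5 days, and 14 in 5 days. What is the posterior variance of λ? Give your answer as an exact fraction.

61/1152

Total count: 24 + 41 + 6 + 6 + 11 + 17 + 14 = 119.
Total exposure: 4 + 6 + 3 + 1 + 6 + 5 + 5 = 30 days.
The Gamma prior is conjugate for the Poisson rate, so λ | data ~ Gamma(3+119, 18+30) = Gamma(122, 48).
Posterior variance = α'/β'² = 122/2304 = 61/1152.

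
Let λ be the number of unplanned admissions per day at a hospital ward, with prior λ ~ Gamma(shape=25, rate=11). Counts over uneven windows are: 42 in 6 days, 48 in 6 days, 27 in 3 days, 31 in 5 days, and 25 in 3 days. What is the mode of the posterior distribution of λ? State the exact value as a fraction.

Total count: 42 + 48 + 27 + 31 + 25 = 173.
Total exposure: 6 + 6 + 3 + 5 + 3 = 23 days.
Conjugate update: add total count to the shape and total exposure to the rate, giving Gamma(198, 34).
Posterior mode = (α'−1)/β' = 197/34.

197/34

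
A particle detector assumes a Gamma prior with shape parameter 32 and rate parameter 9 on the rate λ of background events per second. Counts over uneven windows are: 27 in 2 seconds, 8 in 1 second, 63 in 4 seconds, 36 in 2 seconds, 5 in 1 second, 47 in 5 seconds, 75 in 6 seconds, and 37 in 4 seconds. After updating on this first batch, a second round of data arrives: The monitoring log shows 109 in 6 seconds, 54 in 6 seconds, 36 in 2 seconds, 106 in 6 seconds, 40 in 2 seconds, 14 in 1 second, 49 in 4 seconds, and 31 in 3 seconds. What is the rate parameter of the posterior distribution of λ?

Total count: 27 + 8 + 63 + 36 + 5 + 47 + 75 + 37 = 298.
Total exposure: 2 + 1 + 4 + 2 + 1 + 5 + 6 + 4 = 25 seconds.
After the first batch: Gamma(32 + 298, 9 + 25) = Gamma(330, 34).
Total count: 109 + 54 + 36 + 106 + 40 + 14 + 49 + 31 = 439.
Total exposure: 6 + 6 + 2 + 6 + 2 + 1 + 4 + 3 = 30 seconds.
After the second batch: Gamma(330 + 439, 34 + 30) = Gamma(769, 64).

64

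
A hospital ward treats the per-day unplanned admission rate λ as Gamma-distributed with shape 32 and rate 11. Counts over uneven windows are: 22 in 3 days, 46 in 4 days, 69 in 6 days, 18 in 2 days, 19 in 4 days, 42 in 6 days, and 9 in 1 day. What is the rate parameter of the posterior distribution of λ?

Total count: 22 + 46 + 69 + 18 + 19 + 42 + 9 = 225.
Total exposure: 3 + 4 + 6 + 2 + 4 + 6 + 1 = 26 days.
Posterior: α' = 32 + 225 = 257, β' = 11 + 26 = 37.

37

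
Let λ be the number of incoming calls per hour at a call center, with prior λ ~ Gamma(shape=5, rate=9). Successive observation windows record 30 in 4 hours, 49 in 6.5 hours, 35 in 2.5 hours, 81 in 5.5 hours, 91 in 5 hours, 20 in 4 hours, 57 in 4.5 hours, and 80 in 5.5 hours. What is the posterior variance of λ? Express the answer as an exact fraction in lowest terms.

Total count: 30 + 49 + 35 + 81 + 91 + 20 + 57 + 80 = 443.
Total exposure: 4 + 6.5 + 2.5 + 5.5 + 5 + 4 + 4.5 + 5.5 = 37.5 hours.
The Gamma prior is conjugate for the Poisson rate, so λ | data ~ Gamma(5+443, 9+37.5) = Gamma(448, 93/2).
Posterior variance = α'/β'² = 448/(8649/4) = 1792/8649.

1792/8649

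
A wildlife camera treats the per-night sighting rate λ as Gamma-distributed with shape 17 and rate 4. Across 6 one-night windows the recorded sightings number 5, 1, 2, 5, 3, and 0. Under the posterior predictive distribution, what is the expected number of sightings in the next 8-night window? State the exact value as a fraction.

132/5

Total count: 5 + 1 + 2 + 5 + 3 + 0 = 16.
Total exposure: 6 nights.
The Gamma prior is conjugate for the Poisson rate, so λ | data ~ Gamma(17+16, 4+6) = Gamma(33, 10).
Predictive mean over an 8-night window = T·E[λ|data] = 8·33/10 = 132/5.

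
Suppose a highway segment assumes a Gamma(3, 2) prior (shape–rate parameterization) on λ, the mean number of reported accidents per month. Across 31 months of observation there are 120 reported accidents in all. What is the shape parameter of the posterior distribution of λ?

Total count 120 over total exposure 31 months.
Conjugate update: add total count to the shape and total exposure to the rate, giving Gamma(123, 33).

123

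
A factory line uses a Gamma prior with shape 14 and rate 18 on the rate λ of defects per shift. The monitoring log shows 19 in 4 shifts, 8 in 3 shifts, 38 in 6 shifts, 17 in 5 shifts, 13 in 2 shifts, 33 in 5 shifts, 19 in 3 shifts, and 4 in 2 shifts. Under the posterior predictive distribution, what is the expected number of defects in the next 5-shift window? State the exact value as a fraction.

Total count: 19 + 8 + 38 + 17 + 13 + 33 + 19 + 4 = 151.
Total exposure: 4 + 3 + 6 + 5 + 2 + 5 + 3 + 2 = 30 shifts.
Conjugate update: add total count to the shape and total exposure to the rate, giving Gamma(165, 48).
Predictive mean over a 5-shift window = T·E[λ|data] = 5·165/48 = 275/16.

275/16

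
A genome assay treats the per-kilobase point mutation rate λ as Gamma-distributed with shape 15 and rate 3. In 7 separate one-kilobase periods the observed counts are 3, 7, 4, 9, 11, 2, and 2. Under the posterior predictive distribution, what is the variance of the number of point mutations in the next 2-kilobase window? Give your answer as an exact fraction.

Total count: 3 + 7 + 4 + 9 + 11 + 2 + 2 = 38.
Total exposure: 7 kilobases.
By Gamma–Poisson conjugacy, the posterior is Gamma(α + Σx, β + Σt) = Gamma(15 + 38, 3 + 7) = Gamma(53, 10).
The posterior predictive for a window of length T is Negative Binomial with variance T·α'·(β'+T)/β'² = 2·53·12/100 = 318/25.

318/25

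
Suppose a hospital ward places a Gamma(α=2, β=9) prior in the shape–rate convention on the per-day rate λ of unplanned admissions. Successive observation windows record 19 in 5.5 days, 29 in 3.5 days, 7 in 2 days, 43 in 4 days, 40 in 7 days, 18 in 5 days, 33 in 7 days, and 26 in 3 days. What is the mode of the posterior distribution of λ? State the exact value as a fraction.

Total count: 19 + 29 + 7 + 43 + 40 + 18 + 33 + 26 = 215.
Total exposure: 5.5 + 3.5 + 2 + 4 + 7 + 5 + 7 + 3 = 37 days.
The Gamma prior is conjugate for the Poisson rate, so λ | data ~ Gamma(2+215, 9+37) = Gamma(217, 46).
Posterior mode = (α'−1)/β' = 216/46 = 108/23.

108/23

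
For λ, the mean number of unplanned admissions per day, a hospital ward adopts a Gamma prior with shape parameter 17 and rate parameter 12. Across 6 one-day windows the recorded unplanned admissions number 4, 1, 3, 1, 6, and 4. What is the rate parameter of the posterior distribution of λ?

18

Total count: 4 + 1 + 3 + 1 + 6 + 4 = 19.
Total exposure: 6 days.
Posterior: α' = 17 + 19 = 36, β' = 12 + 6 = 18.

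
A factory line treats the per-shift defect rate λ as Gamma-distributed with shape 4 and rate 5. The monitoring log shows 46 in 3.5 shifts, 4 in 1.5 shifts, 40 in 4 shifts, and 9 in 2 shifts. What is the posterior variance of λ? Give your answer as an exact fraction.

Total count: 46 + 4 + 40 + 9 = 99.
Total exposure: 3.5 + 1.5 + 4 + 2 = 11 shifts.
Posterior: α' = 4 + 99 = 103, β' = 5 + 11 = 16.
Posterior variance = α'/β'² = 103/256.

103/256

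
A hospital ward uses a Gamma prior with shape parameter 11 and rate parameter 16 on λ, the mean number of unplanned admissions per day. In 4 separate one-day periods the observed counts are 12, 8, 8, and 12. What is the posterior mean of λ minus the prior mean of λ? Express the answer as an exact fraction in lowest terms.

Total count: 12 + 8 + 8 + 12 = 40.
Total exposure: 4 days.
By Gamma–Poisson conjugacy, the posterior is Gamma(α + Σx, β + Σt) = Gamma(11 + 40, 16 + 4) = Gamma(51, 20).
Posterior mean = 51/20 = 51/20; prior mean = 11/16 = 11/16. Difference = 51/20 − 11/16 = 149/80.

149/80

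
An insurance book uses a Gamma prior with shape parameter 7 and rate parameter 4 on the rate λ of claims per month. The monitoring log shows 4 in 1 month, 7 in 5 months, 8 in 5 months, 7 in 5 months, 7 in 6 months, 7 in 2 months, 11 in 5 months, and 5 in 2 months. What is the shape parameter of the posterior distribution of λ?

Total count: 4 + 7 + 8 + 7 + 7 + 7 + 11 + 5 = 56.
Total exposure: 1 + 5 + 5 + 5 + 6 + 2 + 5 + 2 = 31 months.
The Gamma prior is conjugate for the Poisson rate, so λ | data ~ Gamma(7+56, 4+31) = Gamma(63, 35).

63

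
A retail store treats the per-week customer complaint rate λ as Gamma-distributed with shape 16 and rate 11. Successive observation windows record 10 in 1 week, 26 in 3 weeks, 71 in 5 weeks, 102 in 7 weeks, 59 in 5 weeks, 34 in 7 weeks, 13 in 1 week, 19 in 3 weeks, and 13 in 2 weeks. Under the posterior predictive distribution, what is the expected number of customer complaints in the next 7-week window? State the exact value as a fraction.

847/15

Total count: 10 + 26 + 71 + 102 + 59 + 34 + 13 + 19 + 13 = 347.
Total exposure: 1 + 3 + 5 + 7 + 5 + 7 + 1 + 3 + 2 = 34 weeks.
Gamma(α, β) with Poisson data over total exposure Σt gives posterior Gamma(α+Σx, β+Σt) = Gamma(363, 45).
Predictive mean over a 7-week window = T·E[λ|data] = 7·363/45 = 847/15.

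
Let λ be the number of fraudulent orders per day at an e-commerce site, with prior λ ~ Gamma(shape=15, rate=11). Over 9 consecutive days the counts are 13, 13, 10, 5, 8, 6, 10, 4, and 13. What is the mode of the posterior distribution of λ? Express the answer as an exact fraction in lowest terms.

24/5

Total count: 13 + 13 + 10 + 5 + 8 + 6 + 10 + 4 + 13 = 82.
Total exposure: 9 days.
By Gamma–Poisson conjugacy, the posterior is Gamma(α + Σx, β + Σt) = Gamma(15 + 82, 11 + 9) = Gamma(97, 20).
Posterior mode = (α'−1)/β' = 96/20 = 24/5.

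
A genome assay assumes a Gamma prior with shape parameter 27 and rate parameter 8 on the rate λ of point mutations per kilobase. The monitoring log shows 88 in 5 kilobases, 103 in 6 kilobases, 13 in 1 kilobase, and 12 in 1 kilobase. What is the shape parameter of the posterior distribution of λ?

Total count: 88 + 103 + 13 + 12 = 216.
Total exposure: 5 + 6 + 1 + 1 = 13 kilobases.
The Gamma prior is conjugate for the Poisson rate, so λ | data ~ Gamma(27+216, 8+13) = Gamma(243, 21).

243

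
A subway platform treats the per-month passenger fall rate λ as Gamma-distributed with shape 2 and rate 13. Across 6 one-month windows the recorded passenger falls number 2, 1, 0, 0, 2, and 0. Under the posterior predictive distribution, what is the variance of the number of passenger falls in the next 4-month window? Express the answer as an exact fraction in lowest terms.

644/361

Total count: 2 + 1 + 0 + 0 + 2 + 0 = 5.
Total exposure: 6 months.
Posterior: α' = 2 + 5 = 7, β' = 13 + 6 = 19.
The posterior predictive for a window of length T is Negative Binomial with variance T·α'·(β'+T)/β'² = 4·7·23/361 = 644/361.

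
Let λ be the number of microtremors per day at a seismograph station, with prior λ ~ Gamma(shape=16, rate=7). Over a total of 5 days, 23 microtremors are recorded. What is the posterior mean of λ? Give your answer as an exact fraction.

13/4

Total count 23 over total exposure 5 days.
Posterior: α' = 16 + 23 = 39, β' = 7 + 5 = 12.
Posterior mean = α'/β' = 39/12 = 13/4.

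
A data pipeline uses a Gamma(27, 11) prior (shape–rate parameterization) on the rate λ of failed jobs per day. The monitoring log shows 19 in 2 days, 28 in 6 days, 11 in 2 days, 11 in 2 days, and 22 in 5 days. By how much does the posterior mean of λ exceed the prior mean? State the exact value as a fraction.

Total count: 19 + 28 + 11 + 11 + 22 = 91.
Total exposure: 2 + 6 + 2 + 2 + 5 = 17 days.
Posterior: α' = 27 + 91 = 118, β' = 11 + 17 = 28.
Posterior mean = 118/28 = 59/14; prior mean = 27/11 = 27/11. Difference = 59/14 − 27/11 = 271/154.

271/154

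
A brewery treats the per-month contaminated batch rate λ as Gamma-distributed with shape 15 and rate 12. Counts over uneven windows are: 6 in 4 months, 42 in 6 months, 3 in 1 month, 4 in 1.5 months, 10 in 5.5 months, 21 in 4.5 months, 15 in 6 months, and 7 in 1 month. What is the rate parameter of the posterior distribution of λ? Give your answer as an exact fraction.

Total count: 6 + 42 + 3 + 4 + 10 + 21 + 15 + 7 = 108.
Total exposure: 4 + 6 + 1 + 1.5 + 5.5 + 4.5 + 6 + 1 = 29.5 months.
The Gamma prior is conjugate for the Poisson rate, so λ | data ~ Gamma(15+108, 12+29.5) = Gamma(123, 83/2).

83/2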